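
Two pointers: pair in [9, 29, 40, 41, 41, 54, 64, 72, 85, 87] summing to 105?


lo=0(9)+hi=9(87)=96
lo=1(29)+hi=9(87)=116
lo=1(29)+hi=8(85)=114
lo=1(29)+hi=7(72)=101
lo=2(40)+hi=7(72)=112
lo=2(40)+hi=6(64)=104
lo=3(41)+hi=6(64)=105

Yes: 41+64=105


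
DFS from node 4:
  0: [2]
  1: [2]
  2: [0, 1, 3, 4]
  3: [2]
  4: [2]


Visit 4, push [2]
Visit 2, push [3, 1, 0]
Visit 0, push []
Visit 1, push []
Visit 3, push []

DFS order: [4, 2, 0, 1, 3]


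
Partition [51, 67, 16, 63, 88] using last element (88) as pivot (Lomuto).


Pivot: 88
  51 <= 88: advance i (no swap)
  67 <= 88: advance i (no swap)
  16 <= 88: advance i (no swap)
  63 <= 88: advance i (no swap)
Place pivot at 4: [51, 67, 16, 63, 88]

Partitioned: [51, 67, 16, 63, 88]


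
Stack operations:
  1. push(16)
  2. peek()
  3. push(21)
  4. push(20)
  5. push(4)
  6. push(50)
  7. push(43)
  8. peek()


push(16) -> [16]
peek()->16
push(21) -> [16, 21]
push(20) -> [16, 21, 20]
push(4) -> [16, 21, 20, 4]
push(50) -> [16, 21, 20, 4, 50]
push(43) -> [16, 21, 20, 4, 50, 43]
peek()->43

Final stack: [16, 21, 20, 4, 50, 43]


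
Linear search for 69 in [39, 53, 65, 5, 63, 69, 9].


i=0: 39!=69
i=1: 53!=69
i=2: 65!=69
i=3: 5!=69
i=4: 63!=69
i=5: 69==69 found!

Found at 5, 6 comps


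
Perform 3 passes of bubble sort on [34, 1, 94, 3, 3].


Initial: [34, 1, 94, 3, 3]
Pass 1: [1, 34, 3, 3, 94] (3 swaps)
Pass 2: [1, 3, 3, 34, 94] (2 swaps)
Pass 3: [1, 3, 3, 34, 94] (0 swaps)

After 3 passes: [1, 3, 3, 34, 94]


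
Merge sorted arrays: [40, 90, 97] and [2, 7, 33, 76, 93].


Take 2 from B
Take 7 from B
Take 33 from B
Take 40 from A
Take 76 from B
Take 90 from A
Take 93 from B

Merged: [2, 7, 33, 40, 76, 90, 93, 97]


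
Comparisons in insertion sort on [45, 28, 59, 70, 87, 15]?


Algorithm: insertion sort
Input: [45, 28, 59, 70, 87, 15]
Sorted: [15, 28, 45, 59, 70, 87]

9


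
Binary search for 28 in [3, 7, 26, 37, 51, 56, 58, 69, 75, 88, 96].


Step 1: lo=0, hi=10, mid=5, val=56
Step 2: lo=0, hi=4, mid=2, val=26
Step 3: lo=3, hi=4, mid=3, val=37

Not found


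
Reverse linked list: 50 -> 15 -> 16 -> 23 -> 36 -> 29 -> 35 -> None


Step 1: curr=50, set curr.next=prev(None) | reversed so far: 50
Step 2: curr=15, set curr.next=prev(50) | reversed so far: 15 -> 50
Step 3: curr=16, set curr.next=prev(15) | reversed so far: 16 -> 15 -> 50
Step 4: curr=23, set curr.next=prev(16) | reversed so far: 23 -> 16 -> 15 -> 50
Step 5: curr=36, set curr.next=prev(23) | reversed so far: 36 -> 23 -> 16 -> 15 -> 50
Step 6: curr=29, set curr.next=prev(36) | reversed so far: 29 -> 36 -> 23 -> 16 -> 15 -> 50
Step 7: curr=35, set curr.next=prev(29) | reversed so far: 35 -> 29 -> 36 -> 23 -> 16 -> 15 -> 50

35 -> 29 -> 36 -> 23 -> 16 -> 15 -> 50 -> None


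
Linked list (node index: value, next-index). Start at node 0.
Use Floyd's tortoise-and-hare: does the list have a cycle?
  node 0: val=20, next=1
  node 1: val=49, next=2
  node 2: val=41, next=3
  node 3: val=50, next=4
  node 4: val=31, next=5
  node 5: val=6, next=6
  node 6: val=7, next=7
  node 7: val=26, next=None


Floyd's tortoise (slow, +1) and hare (fast, +2):
  init: slow=0, fast=0
  step 1: slow=1, fast=2
  step 2: slow=2, fast=4
  step 3: slow=3, fast=6
  step 4: fast 6->7->None, no cycle

Cycle: no


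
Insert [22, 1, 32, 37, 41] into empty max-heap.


Insert 22: [22]
Insert 1: [22, 1]
Insert 32: [32, 1, 22]
Insert 37: [37, 32, 22, 1]
Insert 41: [41, 37, 22, 1, 32]

Final heap: [41, 37, 22, 1, 32]


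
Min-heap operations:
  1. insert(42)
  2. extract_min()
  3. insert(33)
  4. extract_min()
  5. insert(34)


insert(42) -> [42]
extract_min()->42, []
insert(33) -> [33]
extract_min()->33, []
insert(34) -> [34]

Final heap: [34]


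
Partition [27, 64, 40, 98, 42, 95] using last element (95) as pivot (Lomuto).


Pivot: 95
  27 <= 95: advance i (no swap)
  64 <= 95: advance i (no swap)
  40 <= 95: advance i (no swap)
  42 <= 95: swap -> [27, 64, 40, 42, 98, 95]
Place pivot at 4: [27, 64, 40, 42, 95, 98]

Partitioned: [27, 64, 40, 42, 95, 98]


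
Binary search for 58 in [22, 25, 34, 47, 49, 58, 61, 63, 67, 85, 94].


Step 1: lo=0, hi=10, mid=5, val=58

Found at index 5


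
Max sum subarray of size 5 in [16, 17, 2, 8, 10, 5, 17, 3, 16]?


[0:5]: 53
[1:6]: 42
[2:7]: 42
[3:8]: 43
[4:9]: 51

Max: 53 at [0:5]


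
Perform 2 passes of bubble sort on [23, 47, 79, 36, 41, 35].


Initial: [23, 47, 79, 36, 41, 35]
Pass 1: [23, 47, 36, 41, 35, 79] (3 swaps)
Pass 2: [23, 36, 41, 35, 47, 79] (3 swaps)

After 2 passes: [23, 36, 41, 35, 47, 79]


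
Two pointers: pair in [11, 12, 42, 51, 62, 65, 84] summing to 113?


lo=0(11)+hi=6(84)=95
lo=1(12)+hi=6(84)=96
lo=2(42)+hi=6(84)=126
lo=2(42)+hi=5(65)=107
lo=3(51)+hi=5(65)=116
lo=3(51)+hi=4(62)=113

Yes: 51+62=113


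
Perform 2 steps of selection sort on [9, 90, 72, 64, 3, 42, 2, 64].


Initial: [9, 90, 72, 64, 3, 42, 2, 64]
Step 1: min=2 at 6
  Swap: [2, 90, 72, 64, 3, 42, 9, 64]
Step 2: min=3 at 4
  Swap: [2, 3, 72, 64, 90, 42, 9, 64]

After 2 steps: [2, 3, 72, 64, 90, 42, 9, 64]


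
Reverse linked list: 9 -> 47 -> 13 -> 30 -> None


Step 1: curr=9, set curr.next=prev(None) | reversed so far: 9
Step 2: curr=47, set curr.next=prev(9) | reversed so far: 47 -> 9
Step 3: curr=13, set curr.next=prev(47) | reversed so far: 13 -> 47 -> 9
Step 4: curr=30, set curr.next=prev(13) | reversed so far: 30 -> 13 -> 47 -> 9

30 -> 13 -> 47 -> 9 -> None


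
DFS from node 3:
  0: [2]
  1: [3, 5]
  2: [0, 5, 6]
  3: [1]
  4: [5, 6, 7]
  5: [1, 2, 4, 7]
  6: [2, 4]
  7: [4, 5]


Visit 3, push [1]
Visit 1, push [5]
Visit 5, push [7, 4, 2]
Visit 2, push [6, 0]
Visit 0, push []
Visit 6, push [4]
Visit 4, push [7]
Visit 7, push []

DFS order: [3, 1, 5, 2, 0, 6, 4, 7]


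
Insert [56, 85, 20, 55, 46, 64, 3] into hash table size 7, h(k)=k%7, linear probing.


Insert 56: h=0 -> slot 0
Insert 85: h=1 -> slot 1
Insert 20: h=6 -> slot 6
Insert 55: h=6, 3 probes -> slot 2
Insert 46: h=4 -> slot 4
Insert 64: h=1, 2 probes -> slot 3
Insert 3: h=3, 2 probes -> slot 5

Table: [56, 85, 55, 64, 46, 3, 20]


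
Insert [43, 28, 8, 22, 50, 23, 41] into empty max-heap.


Insert 43: [43]
Insert 28: [43, 28]
Insert 8: [43, 28, 8]
Insert 22: [43, 28, 8, 22]
Insert 50: [50, 43, 8, 22, 28]
Insert 23: [50, 43, 23, 22, 28, 8]
Insert 41: [50, 43, 41, 22, 28, 8, 23]

Final heap: [50, 43, 41, 22, 28, 8, 23]


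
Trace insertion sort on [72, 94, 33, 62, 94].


Initial: [72, 94, 33, 62, 94]
Insert 94: [72, 94, 33, 62, 94]
Insert 33: [33, 72, 94, 62, 94]
Insert 62: [33, 62, 72, 94, 94]
Insert 94: [33, 62, 72, 94, 94]

Sorted: [33, 62, 72, 94, 94]


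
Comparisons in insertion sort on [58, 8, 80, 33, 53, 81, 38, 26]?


Algorithm: insertion sort
Input: [58, 8, 80, 33, 53, 81, 38, 26]
Sorted: [8, 26, 33, 38, 53, 58, 80, 81]

21


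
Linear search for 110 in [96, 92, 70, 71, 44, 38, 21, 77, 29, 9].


i=0: 96!=110
i=1: 92!=110
i=2: 70!=110
i=3: 71!=110
i=4: 44!=110
i=5: 38!=110
i=6: 21!=110
i=7: 77!=110
i=8: 29!=110
i=9: 9!=110

Not found, 10 comps


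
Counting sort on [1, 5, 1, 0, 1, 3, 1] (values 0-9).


Input: [1, 5, 1, 0, 1, 3, 1]
Counts: [1, 4, 0, 1, 0, 1, 0, 0, 0, 0]

Sorted: [0, 1, 1, 1, 1, 3, 5]


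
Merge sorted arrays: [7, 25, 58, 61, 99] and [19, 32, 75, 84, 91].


Take 7 from A
Take 19 from B
Take 25 from A
Take 32 from B
Take 58 from A
Take 61 from A
Take 75 from B
Take 84 from B
Take 91 from B

Merged: [7, 19, 25, 32, 58, 61, 75, 84, 91, 99]


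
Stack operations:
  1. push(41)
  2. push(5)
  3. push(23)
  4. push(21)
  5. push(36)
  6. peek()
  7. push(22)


push(41) -> [41]
push(5) -> [41, 5]
push(23) -> [41, 5, 23]
push(21) -> [41, 5, 23, 21]
push(36) -> [41, 5, 23, 21, 36]
peek()->36
push(22) -> [41, 5, 23, 21, 36, 22]

Final stack: [41, 5, 23, 21, 36, 22]


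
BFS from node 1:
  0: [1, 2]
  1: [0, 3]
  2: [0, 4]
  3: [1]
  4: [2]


Visit 1, enqueue [0, 3]
Visit 0, enqueue [2]
Visit 3, enqueue []
Visit 2, enqueue [4]
Visit 4, enqueue []

BFS order: [1, 0, 3, 2, 4]


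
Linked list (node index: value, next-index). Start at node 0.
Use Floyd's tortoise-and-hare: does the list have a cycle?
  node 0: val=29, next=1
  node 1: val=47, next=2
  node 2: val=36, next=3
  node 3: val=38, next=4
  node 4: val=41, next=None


Floyd's tortoise (slow, +1) and hare (fast, +2):
  init: slow=0, fast=0
  step 1: slow=1, fast=2
  step 2: slow=2, fast=4
  step 3: fast -> None, no cycle

Cycle: no


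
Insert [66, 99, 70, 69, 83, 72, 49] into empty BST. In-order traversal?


Insert 66: root
Insert 99: R from 66
Insert 70: R from 66 -> L from 99
Insert 69: R from 66 -> L from 99 -> L from 70
Insert 83: R from 66 -> L from 99 -> R from 70
Insert 72: R from 66 -> L from 99 -> R from 70 -> L from 83
Insert 49: L from 66

In-order: [49, 66, 69, 70, 72, 83, 99]


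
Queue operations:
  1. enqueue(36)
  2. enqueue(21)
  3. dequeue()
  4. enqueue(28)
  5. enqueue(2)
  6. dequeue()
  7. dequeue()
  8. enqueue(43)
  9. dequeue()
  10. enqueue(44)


enqueue(36) -> [36]
enqueue(21) -> [36, 21]
dequeue()->36, [21]
enqueue(28) -> [21, 28]
enqueue(2) -> [21, 28, 2]
dequeue()->21, [28, 2]
dequeue()->28, [2]
enqueue(43) -> [2, 43]
dequeue()->2, [43]
enqueue(44) -> [43, 44]

Final queue: [43, 44]


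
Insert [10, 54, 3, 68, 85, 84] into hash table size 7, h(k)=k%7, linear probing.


Insert 10: h=3 -> slot 3
Insert 54: h=5 -> slot 5
Insert 3: h=3, 1 probes -> slot 4
Insert 68: h=5, 1 probes -> slot 6
Insert 85: h=1 -> slot 1
Insert 84: h=0 -> slot 0

Table: [84, 85, None, 10, 3, 54, 68]


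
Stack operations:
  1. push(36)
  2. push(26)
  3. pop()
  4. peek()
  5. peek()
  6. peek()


push(36) -> [36]
push(26) -> [36, 26]
pop()->26, [36]
peek()->36
peek()->36
peek()->36

Final stack: [36]


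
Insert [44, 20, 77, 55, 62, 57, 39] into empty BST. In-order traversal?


Insert 44: root
Insert 20: L from 44
Insert 77: R from 44
Insert 55: R from 44 -> L from 77
Insert 62: R from 44 -> L from 77 -> R from 55
Insert 57: R from 44 -> L from 77 -> R from 55 -> L from 62
Insert 39: L from 44 -> R from 20

In-order: [20, 39, 44, 55, 57, 62, 77]


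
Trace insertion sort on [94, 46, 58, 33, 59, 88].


Initial: [94, 46, 58, 33, 59, 88]
Insert 46: [46, 94, 58, 33, 59, 88]
Insert 58: [46, 58, 94, 33, 59, 88]
Insert 33: [33, 46, 58, 94, 59, 88]
Insert 59: [33, 46, 58, 59, 94, 88]
Insert 88: [33, 46, 58, 59, 88, 94]

Sorted: [33, 46, 58, 59, 88, 94]


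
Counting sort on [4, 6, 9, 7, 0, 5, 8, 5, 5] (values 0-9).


Input: [4, 6, 9, 7, 0, 5, 8, 5, 5]
Counts: [1, 0, 0, 0, 1, 3, 1, 1, 1, 1]

Sorted: [0, 4, 5, 5, 5, 6, 7, 8, 9]


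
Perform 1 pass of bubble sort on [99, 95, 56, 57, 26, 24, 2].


Initial: [99, 95, 56, 57, 26, 24, 2]
Pass 1: [95, 56, 57, 26, 24, 2, 99] (6 swaps)

After 1 pass: [95, 56, 57, 26, 24, 2, 99]


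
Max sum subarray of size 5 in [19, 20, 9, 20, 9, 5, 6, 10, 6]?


[0:5]: 77
[1:6]: 63
[2:7]: 49
[3:8]: 50
[4:9]: 36

Max: 77 at [0:5]


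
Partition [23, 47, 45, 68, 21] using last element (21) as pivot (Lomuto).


Pivot: 21
Place pivot at 0: [21, 47, 45, 68, 23]

Partitioned: [21, 47, 45, 68, 23]


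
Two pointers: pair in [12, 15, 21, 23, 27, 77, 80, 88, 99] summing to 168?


lo=0(12)+hi=8(99)=111
lo=1(15)+hi=8(99)=114
lo=2(21)+hi=8(99)=120
lo=3(23)+hi=8(99)=122
lo=4(27)+hi=8(99)=126
lo=5(77)+hi=8(99)=176
lo=5(77)+hi=7(88)=165
lo=6(80)+hi=7(88)=168

Yes: 80+88=168


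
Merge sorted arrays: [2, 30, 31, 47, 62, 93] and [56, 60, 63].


Take 2 from A
Take 30 from A
Take 31 from A
Take 47 from A
Take 56 from B
Take 60 from B
Take 62 from A
Take 63 from B

Merged: [2, 30, 31, 47, 56, 60, 62, 63, 93]


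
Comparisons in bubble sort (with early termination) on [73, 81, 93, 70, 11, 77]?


Algorithm: bubble sort (with early termination)
Input: [73, 81, 93, 70, 11, 77]
Sorted: [11, 70, 73, 77, 81, 93]

15


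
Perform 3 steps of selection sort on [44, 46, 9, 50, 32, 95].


Initial: [44, 46, 9, 50, 32, 95]
Step 1: min=9 at 2
  Swap: [9, 46, 44, 50, 32, 95]
Step 2: min=32 at 4
  Swap: [9, 32, 44, 50, 46, 95]
Step 3: min=44 at 2
  Swap: [9, 32, 44, 50, 46, 95]

After 3 steps: [9, 32, 44, 50, 46, 95]


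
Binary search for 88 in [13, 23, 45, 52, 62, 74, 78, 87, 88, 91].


Step 1: lo=0, hi=9, mid=4, val=62
Step 2: lo=5, hi=9, mid=7, val=87
Step 3: lo=8, hi=9, mid=8, val=88

Found at index 8


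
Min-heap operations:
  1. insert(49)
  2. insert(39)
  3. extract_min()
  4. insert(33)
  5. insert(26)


insert(49) -> [49]
insert(39) -> [39, 49]
extract_min()->39, [49]
insert(33) -> [33, 49]
insert(26) -> [26, 49, 33]

Final heap: [26, 49, 33]


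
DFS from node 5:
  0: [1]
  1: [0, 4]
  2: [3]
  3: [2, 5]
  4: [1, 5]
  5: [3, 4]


Visit 5, push [4, 3]
Visit 3, push [2]
Visit 2, push []
Visit 4, push [1]
Visit 1, push [0]
Visit 0, push []

DFS order: [5, 3, 2, 4, 1, 0]


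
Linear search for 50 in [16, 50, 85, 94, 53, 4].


i=0: 16!=50
i=1: 50==50 found!

Found at 1, 2 comps


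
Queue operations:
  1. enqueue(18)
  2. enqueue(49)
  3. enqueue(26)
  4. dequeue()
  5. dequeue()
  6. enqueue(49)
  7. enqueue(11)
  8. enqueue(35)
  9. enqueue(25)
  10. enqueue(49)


enqueue(18) -> [18]
enqueue(49) -> [18, 49]
enqueue(26) -> [18, 49, 26]
dequeue()->18, [49, 26]
dequeue()->49, [26]
enqueue(49) -> [26, 49]
enqueue(11) -> [26, 49, 11]
enqueue(35) -> [26, 49, 11, 35]
enqueue(25) -> [26, 49, 11, 35, 25]
enqueue(49) -> [26, 49, 11, 35, 25, 49]

Final queue: [26, 49, 11, 35, 25, 49]


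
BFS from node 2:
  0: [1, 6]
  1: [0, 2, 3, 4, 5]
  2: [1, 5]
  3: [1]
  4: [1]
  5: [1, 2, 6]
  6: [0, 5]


Visit 2, enqueue [1, 5]
Visit 1, enqueue [0, 3, 4]
Visit 5, enqueue [6]
Visit 0, enqueue []
Visit 3, enqueue []
Visit 4, enqueue []
Visit 6, enqueue []

BFS order: [2, 1, 5, 0, 3, 4, 6]


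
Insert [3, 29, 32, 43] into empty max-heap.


Insert 3: [3]
Insert 29: [29, 3]
Insert 32: [32, 3, 29]
Insert 43: [43, 32, 29, 3]

Final heap: [43, 32, 29, 3]


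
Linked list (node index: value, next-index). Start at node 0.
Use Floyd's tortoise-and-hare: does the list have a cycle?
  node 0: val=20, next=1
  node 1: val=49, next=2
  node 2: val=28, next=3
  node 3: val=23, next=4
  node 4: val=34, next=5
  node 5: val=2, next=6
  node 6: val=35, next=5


Floyd's tortoise (slow, +1) and hare (fast, +2):
  init: slow=0, fast=0
  step 1: slow=1, fast=2
  step 2: slow=2, fast=4
  step 3: slow=3, fast=6
  step 4: slow=4, fast=6
  step 5: slow=5, fast=6
  step 6: slow=6, fast=6
  slow == fast at node 6: cycle detected

Cycle: yes


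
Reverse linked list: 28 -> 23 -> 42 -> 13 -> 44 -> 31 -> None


Step 1: curr=28, set curr.next=prev(None) | reversed so far: 28
Step 2: curr=23, set curr.next=prev(28) | reversed so far: 23 -> 28
Step 3: curr=42, set curr.next=prev(23) | reversed so far: 42 -> 23 -> 28
Step 4: curr=13, set curr.next=prev(42) | reversed so far: 13 -> 42 -> 23 -> 28
Step 5: curr=44, set curr.next=prev(13) | reversed so far: 44 -> 13 -> 42 -> 23 -> 28
Step 6: curr=31, set curr.next=prev(44) | reversed so far: 31 -> 44 -> 13 -> 42 -> 23 -> 28

31 -> 44 -> 13 -> 42 -> 23 -> 28 -> None


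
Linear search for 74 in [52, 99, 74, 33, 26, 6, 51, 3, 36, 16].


i=0: 52!=74
i=1: 99!=74
i=2: 74==74 found!

Found at 2, 3 comps


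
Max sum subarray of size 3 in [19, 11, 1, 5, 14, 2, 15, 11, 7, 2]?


[0:3]: 31
[1:4]: 17
[2:5]: 20
[3:6]: 21
[4:7]: 31
[5:8]: 28
[6:9]: 33
[7:10]: 20

Max: 33 at [6:9]


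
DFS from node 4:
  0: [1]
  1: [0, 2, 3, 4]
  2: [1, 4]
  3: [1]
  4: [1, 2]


Visit 4, push [2, 1]
Visit 1, push [3, 2, 0]
Visit 0, push []
Visit 2, push []
Visit 3, push []

DFS order: [4, 1, 0, 2, 3]


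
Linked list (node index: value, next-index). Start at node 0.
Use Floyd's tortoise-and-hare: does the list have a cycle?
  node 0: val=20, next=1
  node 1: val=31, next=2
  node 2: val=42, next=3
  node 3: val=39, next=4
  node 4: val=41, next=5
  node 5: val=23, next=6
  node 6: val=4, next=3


Floyd's tortoise (slow, +1) and hare (fast, +2):
  init: slow=0, fast=0
  step 1: slow=1, fast=2
  step 2: slow=2, fast=4
  step 3: slow=3, fast=6
  step 4: slow=4, fast=4
  slow == fast at node 4: cycle detected

Cycle: yes


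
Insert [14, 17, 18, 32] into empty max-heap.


Insert 14: [14]
Insert 17: [17, 14]
Insert 18: [18, 14, 17]
Insert 32: [32, 18, 17, 14]

Final heap: [32, 18, 17, 14]


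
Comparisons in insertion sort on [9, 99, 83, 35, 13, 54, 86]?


Algorithm: insertion sort
Input: [9, 99, 83, 35, 13, 54, 86]
Sorted: [9, 13, 35, 54, 83, 86, 99]

15


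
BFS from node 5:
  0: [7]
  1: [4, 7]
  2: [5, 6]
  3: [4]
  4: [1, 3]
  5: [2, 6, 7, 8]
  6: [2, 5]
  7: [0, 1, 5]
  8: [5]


Visit 5, enqueue [2, 6, 7, 8]
Visit 2, enqueue []
Visit 6, enqueue []
Visit 7, enqueue [0, 1]
Visit 8, enqueue []
Visit 0, enqueue []
Visit 1, enqueue [4]
Visit 4, enqueue [3]
Visit 3, enqueue []

BFS order: [5, 2, 6, 7, 8, 0, 1, 4, 3]


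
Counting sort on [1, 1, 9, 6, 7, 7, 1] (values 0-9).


Input: [1, 1, 9, 6, 7, 7, 1]
Counts: [0, 3, 0, 0, 0, 0, 1, 2, 0, 1]

Sorted: [1, 1, 1, 6, 7, 7, 9]


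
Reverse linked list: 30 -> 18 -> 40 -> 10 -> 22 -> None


Step 1: curr=30, set curr.next=prev(None) | reversed so far: 30
Step 2: curr=18, set curr.next=prev(30) | reversed so far: 18 -> 30
Step 3: curr=40, set curr.next=prev(18) | reversed so far: 40 -> 18 -> 30
Step 4: curr=10, set curr.next=prev(40) | reversed so far: 10 -> 40 -> 18 -> 30
Step 5: curr=22, set curr.next=prev(10) | reversed so far: 22 -> 10 -> 40 -> 18 -> 30

22 -> 10 -> 40 -> 18 -> 30 -> None


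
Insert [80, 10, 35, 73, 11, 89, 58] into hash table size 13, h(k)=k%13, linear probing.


Insert 80: h=2 -> slot 2
Insert 10: h=10 -> slot 10
Insert 35: h=9 -> slot 9
Insert 73: h=8 -> slot 8
Insert 11: h=11 -> slot 11
Insert 89: h=11, 1 probes -> slot 12
Insert 58: h=6 -> slot 6

Table: [None, None, 80, None, None, None, 58, None, 73, 35, 10, 11, 89]


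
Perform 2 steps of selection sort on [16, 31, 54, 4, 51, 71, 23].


Initial: [16, 31, 54, 4, 51, 71, 23]
Step 1: min=4 at 3
  Swap: [4, 31, 54, 16, 51, 71, 23]
Step 2: min=16 at 3
  Swap: [4, 16, 54, 31, 51, 71, 23]

After 2 steps: [4, 16, 54, 31, 51, 71, 23]


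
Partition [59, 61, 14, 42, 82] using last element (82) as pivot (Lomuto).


Pivot: 82
  59 <= 82: advance i (no swap)
  61 <= 82: advance i (no swap)
  14 <= 82: advance i (no swap)
  42 <= 82: advance i (no swap)
Place pivot at 4: [59, 61, 14, 42, 82]

Partitioned: [59, 61, 14, 42, 82]


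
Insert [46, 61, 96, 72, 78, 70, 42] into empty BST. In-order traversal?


Insert 46: root
Insert 61: R from 46
Insert 96: R from 46 -> R from 61
Insert 72: R from 46 -> R from 61 -> L from 96
Insert 78: R from 46 -> R from 61 -> L from 96 -> R from 72
Insert 70: R from 46 -> R from 61 -> L from 96 -> L from 72
Insert 42: L from 46

In-order: [42, 46, 61, 70, 72, 78, 96]


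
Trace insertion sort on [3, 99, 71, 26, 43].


Initial: [3, 99, 71, 26, 43]
Insert 99: [3, 99, 71, 26, 43]
Insert 71: [3, 71, 99, 26, 43]
Insert 26: [3, 26, 71, 99, 43]
Insert 43: [3, 26, 43, 71, 99]

Sorted: [3, 26, 43, 71, 99]


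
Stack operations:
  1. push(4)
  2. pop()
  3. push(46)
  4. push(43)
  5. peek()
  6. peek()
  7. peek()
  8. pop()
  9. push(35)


push(4) -> [4]
pop()->4, []
push(46) -> [46]
push(43) -> [46, 43]
peek()->43
peek()->43
peek()->43
pop()->43, [46]
push(35) -> [46, 35]

Final stack: [46, 35]


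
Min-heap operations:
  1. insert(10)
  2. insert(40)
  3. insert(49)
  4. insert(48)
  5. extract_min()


insert(10) -> [10]
insert(40) -> [10, 40]
insert(49) -> [10, 40, 49]
insert(48) -> [10, 40, 49, 48]
extract_min()->10, [40, 48, 49]

Final heap: [40, 48, 49]


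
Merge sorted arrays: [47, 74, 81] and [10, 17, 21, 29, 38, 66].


Take 10 from B
Take 17 from B
Take 21 from B
Take 29 from B
Take 38 from B
Take 47 from A
Take 66 from B

Merged: [10, 17, 21, 29, 38, 47, 66, 74, 81]


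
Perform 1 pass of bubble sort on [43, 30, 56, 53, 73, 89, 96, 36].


Initial: [43, 30, 56, 53, 73, 89, 96, 36]
Pass 1: [30, 43, 53, 56, 73, 89, 36, 96] (3 swaps)

After 1 pass: [30, 43, 53, 56, 73, 89, 36, 96]


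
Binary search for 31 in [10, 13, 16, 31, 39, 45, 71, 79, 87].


Step 1: lo=0, hi=8, mid=4, val=39
Step 2: lo=0, hi=3, mid=1, val=13
Step 3: lo=2, hi=3, mid=2, val=16
Step 4: lo=3, hi=3, mid=3, val=31

Found at index 3


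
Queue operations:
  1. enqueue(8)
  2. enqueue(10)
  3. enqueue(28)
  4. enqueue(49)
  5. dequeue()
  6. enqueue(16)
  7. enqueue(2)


enqueue(8) -> [8]
enqueue(10) -> [8, 10]
enqueue(28) -> [8, 10, 28]
enqueue(49) -> [8, 10, 28, 49]
dequeue()->8, [10, 28, 49]
enqueue(16) -> [10, 28, 49, 16]
enqueue(2) -> [10, 28, 49, 16, 2]

Final queue: [10, 28, 49, 16, 2]


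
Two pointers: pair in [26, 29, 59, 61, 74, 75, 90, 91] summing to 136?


lo=0(26)+hi=7(91)=117
lo=1(29)+hi=7(91)=120
lo=2(59)+hi=7(91)=150
lo=2(59)+hi=6(90)=149
lo=2(59)+hi=5(75)=134
lo=3(61)+hi=5(75)=136

Yes: 61+75=136


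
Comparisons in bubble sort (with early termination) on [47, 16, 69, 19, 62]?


Algorithm: bubble sort (with early termination)
Input: [47, 16, 69, 19, 62]
Sorted: [16, 19, 47, 62, 69]

9


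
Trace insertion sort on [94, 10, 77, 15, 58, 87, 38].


Initial: [94, 10, 77, 15, 58, 87, 38]
Insert 10: [10, 94, 77, 15, 58, 87, 38]
Insert 77: [10, 77, 94, 15, 58, 87, 38]
Insert 15: [10, 15, 77, 94, 58, 87, 38]
Insert 58: [10, 15, 58, 77, 94, 87, 38]
Insert 87: [10, 15, 58, 77, 87, 94, 38]
Insert 38: [10, 15, 38, 58, 77, 87, 94]

Sorted: [10, 15, 38, 58, 77, 87, 94]


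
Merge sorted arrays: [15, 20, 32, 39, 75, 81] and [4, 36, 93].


Take 4 from B
Take 15 from A
Take 20 from A
Take 32 from A
Take 36 from B
Take 39 from A
Take 75 from A
Take 81 from A

Merged: [4, 15, 20, 32, 36, 39, 75, 81, 93]


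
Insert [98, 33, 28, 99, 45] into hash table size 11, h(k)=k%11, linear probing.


Insert 98: h=10 -> slot 10
Insert 33: h=0 -> slot 0
Insert 28: h=6 -> slot 6
Insert 99: h=0, 1 probes -> slot 1
Insert 45: h=1, 1 probes -> slot 2

Table: [33, 99, 45, None, None, None, 28, None, None, None, 98]


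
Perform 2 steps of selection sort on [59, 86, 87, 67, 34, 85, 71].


Initial: [59, 86, 87, 67, 34, 85, 71]
Step 1: min=34 at 4
  Swap: [34, 86, 87, 67, 59, 85, 71]
Step 2: min=59 at 4
  Swap: [34, 59, 87, 67, 86, 85, 71]

After 2 steps: [34, 59, 87, 67, 86, 85, 71]


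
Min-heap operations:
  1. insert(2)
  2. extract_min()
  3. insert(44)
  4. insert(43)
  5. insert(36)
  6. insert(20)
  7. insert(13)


insert(2) -> [2]
extract_min()->2, []
insert(44) -> [44]
insert(43) -> [43, 44]
insert(36) -> [36, 44, 43]
insert(20) -> [20, 36, 43, 44]
insert(13) -> [13, 20, 43, 44, 36]

Final heap: [13, 20, 43, 44, 36]


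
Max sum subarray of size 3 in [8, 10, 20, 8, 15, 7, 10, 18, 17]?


[0:3]: 38
[1:4]: 38
[2:5]: 43
[3:6]: 30
[4:7]: 32
[5:8]: 35
[6:9]: 45

Max: 45 at [6:9]


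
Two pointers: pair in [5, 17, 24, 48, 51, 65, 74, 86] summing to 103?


lo=0(5)+hi=7(86)=91
lo=1(17)+hi=7(86)=103

Yes: 17+86=103


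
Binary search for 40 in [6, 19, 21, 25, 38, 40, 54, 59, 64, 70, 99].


Step 1: lo=0, hi=10, mid=5, val=40

Found at index 5


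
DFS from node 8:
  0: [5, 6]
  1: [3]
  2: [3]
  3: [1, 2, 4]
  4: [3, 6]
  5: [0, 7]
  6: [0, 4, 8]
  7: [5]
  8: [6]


Visit 8, push [6]
Visit 6, push [4, 0]
Visit 0, push [5]
Visit 5, push [7]
Visit 7, push []
Visit 4, push [3]
Visit 3, push [2, 1]
Visit 1, push []
Visit 2, push []

DFS order: [8, 6, 0, 5, 7, 4, 3, 1, 2]


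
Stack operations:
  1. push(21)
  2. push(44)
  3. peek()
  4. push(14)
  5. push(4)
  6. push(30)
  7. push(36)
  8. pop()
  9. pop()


push(21) -> [21]
push(44) -> [21, 44]
peek()->44
push(14) -> [21, 44, 14]
push(4) -> [21, 44, 14, 4]
push(30) -> [21, 44, 14, 4, 30]
push(36) -> [21, 44, 14, 4, 30, 36]
pop()->36, [21, 44, 14, 4, 30]
pop()->30, [21, 44, 14, 4]

Final stack: [21, 44, 14, 4]


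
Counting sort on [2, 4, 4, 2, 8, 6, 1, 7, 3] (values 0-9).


Input: [2, 4, 4, 2, 8, 6, 1, 7, 3]
Counts: [0, 1, 2, 1, 2, 0, 1, 1, 1, 0]

Sorted: [1, 2, 2, 3, 4, 4, 6, 7, 8]


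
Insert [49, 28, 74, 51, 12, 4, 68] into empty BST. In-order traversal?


Insert 49: root
Insert 28: L from 49
Insert 74: R from 49
Insert 51: R from 49 -> L from 74
Insert 12: L from 49 -> L from 28
Insert 4: L from 49 -> L from 28 -> L from 12
Insert 68: R from 49 -> L from 74 -> R from 51

In-order: [4, 12, 28, 49, 51, 68, 74]


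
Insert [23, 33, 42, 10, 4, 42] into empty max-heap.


Insert 23: [23]
Insert 33: [33, 23]
Insert 42: [42, 23, 33]
Insert 10: [42, 23, 33, 10]
Insert 4: [42, 23, 33, 10, 4]
Insert 42: [42, 23, 42, 10, 4, 33]

Final heap: [42, 23, 42, 10, 4, 33]


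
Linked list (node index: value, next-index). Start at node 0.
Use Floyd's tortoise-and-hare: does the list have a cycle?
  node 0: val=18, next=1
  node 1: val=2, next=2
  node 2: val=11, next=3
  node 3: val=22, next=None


Floyd's tortoise (slow, +1) and hare (fast, +2):
  init: slow=0, fast=0
  step 1: slow=1, fast=2
  step 2: fast 2->3->None, no cycle

Cycle: no


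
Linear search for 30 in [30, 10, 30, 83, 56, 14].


i=0: 30==30 found!

Found at 0, 1 comps


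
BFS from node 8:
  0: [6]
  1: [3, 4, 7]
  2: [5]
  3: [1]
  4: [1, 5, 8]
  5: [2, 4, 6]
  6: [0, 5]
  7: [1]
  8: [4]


Visit 8, enqueue [4]
Visit 4, enqueue [1, 5]
Visit 1, enqueue [3, 7]
Visit 5, enqueue [2, 6]
Visit 3, enqueue []
Visit 7, enqueue []
Visit 2, enqueue []
Visit 6, enqueue [0]
Visit 0, enqueue []

BFS order: [8, 4, 1, 5, 3, 7, 2, 6, 0]


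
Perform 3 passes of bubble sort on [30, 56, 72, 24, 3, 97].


Initial: [30, 56, 72, 24, 3, 97]
Pass 1: [30, 56, 24, 3, 72, 97] (2 swaps)
Pass 2: [30, 24, 3, 56, 72, 97] (2 swaps)
Pass 3: [24, 3, 30, 56, 72, 97] (2 swaps)

After 3 passes: [24, 3, 30, 56, 72, 97]


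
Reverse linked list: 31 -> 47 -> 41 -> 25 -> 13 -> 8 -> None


Step 1: curr=31, set curr.next=prev(None) | reversed so far: 31
Step 2: curr=47, set curr.next=prev(31) | reversed so far: 47 -> 31
Step 3: curr=41, set curr.next=prev(47) | reversed so far: 41 -> 47 -> 31
Step 4: curr=25, set curr.next=prev(41) | reversed so far: 25 -> 41 -> 47 -> 31
Step 5: curr=13, set curr.next=prev(25) | reversed so far: 13 -> 25 -> 41 -> 47 -> 31
Step 6: curr=8, set curr.next=prev(13) | reversed so far: 8 -> 13 -> 25 -> 41 -> 47 -> 31

8 -> 13 -> 25 -> 41 -> 47 -> 31 -> None


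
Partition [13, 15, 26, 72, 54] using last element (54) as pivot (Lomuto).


Pivot: 54
  13 <= 54: advance i (no swap)
  15 <= 54: advance i (no swap)
  26 <= 54: advance i (no swap)
Place pivot at 3: [13, 15, 26, 54, 72]

Partitioned: [13, 15, 26, 54, 72]


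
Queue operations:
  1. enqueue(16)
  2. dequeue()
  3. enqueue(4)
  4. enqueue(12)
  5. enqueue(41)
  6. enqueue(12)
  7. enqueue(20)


enqueue(16) -> [16]
dequeue()->16, []
enqueue(4) -> [4]
enqueue(12) -> [4, 12]
enqueue(41) -> [4, 12, 41]
enqueue(12) -> [4, 12, 41, 12]
enqueue(20) -> [4, 12, 41, 12, 20]

Final queue: [4, 12, 41, 12, 20]


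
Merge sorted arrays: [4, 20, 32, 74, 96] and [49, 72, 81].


Take 4 from A
Take 20 from A
Take 32 from A
Take 49 from B
Take 72 from B
Take 74 from A
Take 81 from B

Merged: [4, 20, 32, 49, 72, 74, 81, 96]


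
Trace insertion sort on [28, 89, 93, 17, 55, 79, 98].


Initial: [28, 89, 93, 17, 55, 79, 98]
Insert 89: [28, 89, 93, 17, 55, 79, 98]
Insert 93: [28, 89, 93, 17, 55, 79, 98]
Insert 17: [17, 28, 89, 93, 55, 79, 98]
Insert 55: [17, 28, 55, 89, 93, 79, 98]
Insert 79: [17, 28, 55, 79, 89, 93, 98]
Insert 98: [17, 28, 55, 79, 89, 93, 98]

Sorted: [17, 28, 55, 79, 89, 93, 98]


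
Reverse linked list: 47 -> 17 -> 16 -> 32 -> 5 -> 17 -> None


Step 1: curr=47, set curr.next=prev(None) | reversed so far: 47
Step 2: curr=17, set curr.next=prev(47) | reversed so far: 17 -> 47
Step 3: curr=16, set curr.next=prev(17) | reversed so far: 16 -> 17 -> 47
Step 4: curr=32, set curr.next=prev(16) | reversed so far: 32 -> 16 -> 17 -> 47
Step 5: curr=5, set curr.next=prev(32) | reversed so far: 5 -> 32 -> 16 -> 17 -> 47
Step 6: curr=17, set curr.next=prev(5) | reversed so far: 17 -> 5 -> 32 -> 16 -> 17 -> 47

17 -> 5 -> 32 -> 16 -> 17 -> 47 -> None


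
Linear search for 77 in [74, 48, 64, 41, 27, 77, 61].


i=0: 74!=77
i=1: 48!=77
i=2: 64!=77
i=3: 41!=77
i=4: 27!=77
i=5: 77==77 found!

Found at 5, 6 comps


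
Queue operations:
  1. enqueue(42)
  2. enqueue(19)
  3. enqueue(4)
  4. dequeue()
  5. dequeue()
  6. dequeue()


enqueue(42) -> [42]
enqueue(19) -> [42, 19]
enqueue(4) -> [42, 19, 4]
dequeue()->42, [19, 4]
dequeue()->19, [4]
dequeue()->4, []

Final queue: []


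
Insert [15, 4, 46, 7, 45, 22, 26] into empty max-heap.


Insert 15: [15]
Insert 4: [15, 4]
Insert 46: [46, 4, 15]
Insert 7: [46, 7, 15, 4]
Insert 45: [46, 45, 15, 4, 7]
Insert 22: [46, 45, 22, 4, 7, 15]
Insert 26: [46, 45, 26, 4, 7, 15, 22]

Final heap: [46, 45, 26, 4, 7, 15, 22]


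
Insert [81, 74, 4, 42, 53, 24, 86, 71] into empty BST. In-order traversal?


Insert 81: root
Insert 74: L from 81
Insert 4: L from 81 -> L from 74
Insert 42: L from 81 -> L from 74 -> R from 4
Insert 53: L from 81 -> L from 74 -> R from 4 -> R from 42
Insert 24: L from 81 -> L from 74 -> R from 4 -> L from 42
Insert 86: R from 81
Insert 71: L from 81 -> L from 74 -> R from 4 -> R from 42 -> R from 53

In-order: [4, 24, 42, 53, 71, 74, 81, 86]


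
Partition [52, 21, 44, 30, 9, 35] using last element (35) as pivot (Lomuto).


Pivot: 35
  21 <= 35: swap -> [21, 52, 44, 30, 9, 35]
  30 <= 35: swap -> [21, 30, 44, 52, 9, 35]
  9 <= 35: swap -> [21, 30, 9, 52, 44, 35]
Place pivot at 3: [21, 30, 9, 35, 44, 52]

Partitioned: [21, 30, 9, 35, 44, 52]


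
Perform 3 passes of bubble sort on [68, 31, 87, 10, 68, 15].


Initial: [68, 31, 87, 10, 68, 15]
Pass 1: [31, 68, 10, 68, 15, 87] (4 swaps)
Pass 2: [31, 10, 68, 15, 68, 87] (2 swaps)
Pass 3: [10, 31, 15, 68, 68, 87] (2 swaps)

After 3 passes: [10, 31, 15, 68, 68, 87]


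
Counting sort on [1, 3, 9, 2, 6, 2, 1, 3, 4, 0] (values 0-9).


Input: [1, 3, 9, 2, 6, 2, 1, 3, 4, 0]
Counts: [1, 2, 2, 2, 1, 0, 1, 0, 0, 1]

Sorted: [0, 1, 1, 2, 2, 3, 3, 4, 6, 9]


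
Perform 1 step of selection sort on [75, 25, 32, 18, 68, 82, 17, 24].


Initial: [75, 25, 32, 18, 68, 82, 17, 24]
Step 1: min=17 at 6
  Swap: [17, 25, 32, 18, 68, 82, 75, 24]

After 1 step: [17, 25, 32, 18, 68, 82, 75, 24]


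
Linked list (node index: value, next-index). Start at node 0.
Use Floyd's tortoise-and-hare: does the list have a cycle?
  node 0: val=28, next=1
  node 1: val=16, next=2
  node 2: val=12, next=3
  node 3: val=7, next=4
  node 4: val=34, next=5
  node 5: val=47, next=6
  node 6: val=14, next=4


Floyd's tortoise (slow, +1) and hare (fast, +2):
  init: slow=0, fast=0
  step 1: slow=1, fast=2
  step 2: slow=2, fast=4
  step 3: slow=3, fast=6
  step 4: slow=4, fast=5
  step 5: slow=5, fast=4
  step 6: slow=6, fast=6
  slow == fast at node 6: cycle detected

Cycle: yes


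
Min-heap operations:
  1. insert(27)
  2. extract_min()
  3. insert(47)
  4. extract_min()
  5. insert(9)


insert(27) -> [27]
extract_min()->27, []
insert(47) -> [47]
extract_min()->47, []
insert(9) -> [9]

Final heap: [9]


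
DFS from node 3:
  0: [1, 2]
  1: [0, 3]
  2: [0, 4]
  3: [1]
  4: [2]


Visit 3, push [1]
Visit 1, push [0]
Visit 0, push [2]
Visit 2, push [4]
Visit 4, push []

DFS order: [3, 1, 0, 2, 4]


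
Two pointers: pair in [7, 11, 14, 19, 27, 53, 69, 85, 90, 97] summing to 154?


lo=0(7)+hi=9(97)=104
lo=1(11)+hi=9(97)=108
lo=2(14)+hi=9(97)=111
lo=3(19)+hi=9(97)=116
lo=4(27)+hi=9(97)=124
lo=5(53)+hi=9(97)=150
lo=6(69)+hi=9(97)=166
lo=6(69)+hi=8(90)=159
lo=6(69)+hi=7(85)=154

Yes: 69+85=154


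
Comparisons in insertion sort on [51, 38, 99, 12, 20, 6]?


Algorithm: insertion sort
Input: [51, 38, 99, 12, 20, 6]
Sorted: [6, 12, 20, 38, 51, 99]

14


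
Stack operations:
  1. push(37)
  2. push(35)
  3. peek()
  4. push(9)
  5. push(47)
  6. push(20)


push(37) -> [37]
push(35) -> [37, 35]
peek()->35
push(9) -> [37, 35, 9]
push(47) -> [37, 35, 9, 47]
push(20) -> [37, 35, 9, 47, 20]

Final stack: [37, 35, 9, 47, 20]


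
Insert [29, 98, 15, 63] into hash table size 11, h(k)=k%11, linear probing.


Insert 29: h=7 -> slot 7
Insert 98: h=10 -> slot 10
Insert 15: h=4 -> slot 4
Insert 63: h=8 -> slot 8

Table: [None, None, None, None, 15, None, None, 29, 63, None, 98]


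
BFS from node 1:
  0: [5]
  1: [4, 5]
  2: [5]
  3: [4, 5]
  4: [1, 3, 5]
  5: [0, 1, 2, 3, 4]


Visit 1, enqueue [4, 5]
Visit 4, enqueue [3]
Visit 5, enqueue [0, 2]
Visit 3, enqueue []
Visit 0, enqueue []
Visit 2, enqueue []

BFS order: [1, 4, 5, 3, 0, 2]


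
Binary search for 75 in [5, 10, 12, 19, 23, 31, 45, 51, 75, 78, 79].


Step 1: lo=0, hi=10, mid=5, val=31
Step 2: lo=6, hi=10, mid=8, val=75

Found at index 8


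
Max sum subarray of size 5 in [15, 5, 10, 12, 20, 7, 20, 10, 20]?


[0:5]: 62
[1:6]: 54
[2:7]: 69
[3:8]: 69
[4:9]: 77

Max: 77 at [4:9]


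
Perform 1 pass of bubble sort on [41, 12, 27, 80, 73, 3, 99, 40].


Initial: [41, 12, 27, 80, 73, 3, 99, 40]
Pass 1: [12, 27, 41, 73, 3, 80, 40, 99] (5 swaps)

After 1 pass: [12, 27, 41, 73, 3, 80, 40, 99]


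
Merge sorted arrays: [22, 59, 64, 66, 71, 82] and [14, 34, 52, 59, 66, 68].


Take 14 from B
Take 22 from A
Take 34 from B
Take 52 from B
Take 59 from A
Take 59 from B
Take 64 from A
Take 66 from A
Take 66 from B
Take 68 from B

Merged: [14, 22, 34, 52, 59, 59, 64, 66, 66, 68, 71, 82]


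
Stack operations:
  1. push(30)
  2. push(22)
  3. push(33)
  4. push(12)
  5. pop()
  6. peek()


push(30) -> [30]
push(22) -> [30, 22]
push(33) -> [30, 22, 33]
push(12) -> [30, 22, 33, 12]
pop()->12, [30, 22, 33]
peek()->33

Final stack: [30, 22, 33]


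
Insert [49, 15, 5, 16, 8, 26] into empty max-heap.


Insert 49: [49]
Insert 15: [49, 15]
Insert 5: [49, 15, 5]
Insert 16: [49, 16, 5, 15]
Insert 8: [49, 16, 5, 15, 8]
Insert 26: [49, 16, 26, 15, 8, 5]

Final heap: [49, 16, 26, 15, 8, 5]


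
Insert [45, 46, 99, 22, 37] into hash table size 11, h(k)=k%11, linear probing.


Insert 45: h=1 -> slot 1
Insert 46: h=2 -> slot 2
Insert 99: h=0 -> slot 0
Insert 22: h=0, 3 probes -> slot 3
Insert 37: h=4 -> slot 4

Table: [99, 45, 46, 22, 37, None, None, None, None, None, None]


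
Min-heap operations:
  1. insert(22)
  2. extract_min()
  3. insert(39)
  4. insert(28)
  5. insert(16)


insert(22) -> [22]
extract_min()->22, []
insert(39) -> [39]
insert(28) -> [28, 39]
insert(16) -> [16, 39, 28]

Final heap: [16, 39, 28]


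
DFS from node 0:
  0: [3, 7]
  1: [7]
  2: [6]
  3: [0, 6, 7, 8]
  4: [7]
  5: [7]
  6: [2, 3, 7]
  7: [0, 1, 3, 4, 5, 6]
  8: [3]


Visit 0, push [7, 3]
Visit 3, push [8, 7, 6]
Visit 6, push [7, 2]
Visit 2, push []
Visit 7, push [5, 4, 1]
Visit 1, push []
Visit 4, push []
Visit 5, push []
Visit 8, push []

DFS order: [0, 3, 6, 2, 7, 1, 4, 5, 8]


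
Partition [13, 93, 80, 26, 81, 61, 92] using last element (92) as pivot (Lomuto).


Pivot: 92
  13 <= 92: advance i (no swap)
  80 <= 92: swap -> [13, 80, 93, 26, 81, 61, 92]
  26 <= 92: swap -> [13, 80, 26, 93, 81, 61, 92]
  81 <= 92: swap -> [13, 80, 26, 81, 93, 61, 92]
  61 <= 92: swap -> [13, 80, 26, 81, 61, 93, 92]
Place pivot at 5: [13, 80, 26, 81, 61, 92, 93]

Partitioned: [13, 80, 26, 81, 61, 92, 93]


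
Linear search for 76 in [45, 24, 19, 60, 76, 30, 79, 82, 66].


i=0: 45!=76
i=1: 24!=76
i=2: 19!=76
i=3: 60!=76
i=4: 76==76 found!

Found at 4, 5 comps


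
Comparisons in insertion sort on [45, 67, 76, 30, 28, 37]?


Algorithm: insertion sort
Input: [45, 67, 76, 30, 28, 37]
Sorted: [28, 30, 37, 45, 67, 76]

13


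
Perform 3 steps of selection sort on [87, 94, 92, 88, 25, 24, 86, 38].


Initial: [87, 94, 92, 88, 25, 24, 86, 38]
Step 1: min=24 at 5
  Swap: [24, 94, 92, 88, 25, 87, 86, 38]
Step 2: min=25 at 4
  Swap: [24, 25, 92, 88, 94, 87, 86, 38]
Step 3: min=38 at 7
  Swap: [24, 25, 38, 88, 94, 87, 86, 92]

After 3 steps: [24, 25, 38, 88, 94, 87, 86, 92]


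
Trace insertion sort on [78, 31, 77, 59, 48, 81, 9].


Initial: [78, 31, 77, 59, 48, 81, 9]
Insert 31: [31, 78, 77, 59, 48, 81, 9]
Insert 77: [31, 77, 78, 59, 48, 81, 9]
Insert 59: [31, 59, 77, 78, 48, 81, 9]
Insert 48: [31, 48, 59, 77, 78, 81, 9]
Insert 81: [31, 48, 59, 77, 78, 81, 9]
Insert 9: [9, 31, 48, 59, 77, 78, 81]

Sorted: [9, 31, 48, 59, 77, 78, 81]


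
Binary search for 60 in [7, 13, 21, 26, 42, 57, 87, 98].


Step 1: lo=0, hi=7, mid=3, val=26
Step 2: lo=4, hi=7, mid=5, val=57
Step 3: lo=6, hi=7, mid=6, val=87

Not found


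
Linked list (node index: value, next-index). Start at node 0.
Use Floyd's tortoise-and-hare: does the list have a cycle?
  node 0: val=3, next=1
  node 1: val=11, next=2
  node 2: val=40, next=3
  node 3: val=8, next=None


Floyd's tortoise (slow, +1) and hare (fast, +2):
  init: slow=0, fast=0
  step 1: slow=1, fast=2
  step 2: fast 2->3->None, no cycle

Cycle: no


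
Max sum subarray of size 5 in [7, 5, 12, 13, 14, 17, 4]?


[0:5]: 51
[1:6]: 61
[2:7]: 60

Max: 61 at [1:6]


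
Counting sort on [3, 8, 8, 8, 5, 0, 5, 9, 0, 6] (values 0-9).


Input: [3, 8, 8, 8, 5, 0, 5, 9, 0, 6]
Counts: [2, 0, 0, 1, 0, 2, 1, 0, 3, 1]

Sorted: [0, 0, 3, 5, 5, 6, 8, 8, 8, 9]


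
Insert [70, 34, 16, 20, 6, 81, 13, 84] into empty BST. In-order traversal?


Insert 70: root
Insert 34: L from 70
Insert 16: L from 70 -> L from 34
Insert 20: L from 70 -> L from 34 -> R from 16
Insert 6: L from 70 -> L from 34 -> L from 16
Insert 81: R from 70
Insert 13: L from 70 -> L from 34 -> L from 16 -> R from 6
Insert 84: R from 70 -> R from 81

In-order: [6, 13, 16, 20, 34, 70, 81, 84]


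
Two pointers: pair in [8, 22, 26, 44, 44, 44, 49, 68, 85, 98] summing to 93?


lo=0(8)+hi=9(98)=106
lo=0(8)+hi=8(85)=93

Yes: 8+85=93


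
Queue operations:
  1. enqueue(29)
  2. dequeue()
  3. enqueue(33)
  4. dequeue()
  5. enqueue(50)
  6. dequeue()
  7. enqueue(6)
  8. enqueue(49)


enqueue(29) -> [29]
dequeue()->29, []
enqueue(33) -> [33]
dequeue()->33, []
enqueue(50) -> [50]
dequeue()->50, []
enqueue(6) -> [6]
enqueue(49) -> [6, 49]

Final queue: [6, 49]


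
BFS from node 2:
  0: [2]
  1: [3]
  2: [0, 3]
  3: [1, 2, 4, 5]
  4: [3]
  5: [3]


Visit 2, enqueue [0, 3]
Visit 0, enqueue []
Visit 3, enqueue [1, 4, 5]
Visit 1, enqueue []
Visit 4, enqueue []
Visit 5, enqueue []

BFS order: [2, 0, 3, 1, 4, 5]


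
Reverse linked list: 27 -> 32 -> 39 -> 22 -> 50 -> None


Step 1: curr=27, set curr.next=prev(None) | reversed so far: 27
Step 2: curr=32, set curr.next=prev(27) | reversed so far: 32 -> 27
Step 3: curr=39, set curr.next=prev(32) | reversed so far: 39 -> 32 -> 27
Step 4: curr=22, set curr.next=prev(39) | reversed so far: 22 -> 39 -> 32 -> 27
Step 5: curr=50, set curr.next=prev(22) | reversed so far: 50 -> 22 -> 39 -> 32 -> 27

50 -> 22 -> 39 -> 32 -> 27 -> None


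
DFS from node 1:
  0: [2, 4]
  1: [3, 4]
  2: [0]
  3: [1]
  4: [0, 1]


Visit 1, push [4, 3]
Visit 3, push []
Visit 4, push [0]
Visit 0, push [2]
Visit 2, push []

DFS order: [1, 3, 4, 0, 2]


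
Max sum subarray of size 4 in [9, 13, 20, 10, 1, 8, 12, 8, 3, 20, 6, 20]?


[0:4]: 52
[1:5]: 44
[2:6]: 39
[3:7]: 31
[4:8]: 29
[5:9]: 31
[6:10]: 43
[7:11]: 37
[8:12]: 49

Max: 52 at [0:4]


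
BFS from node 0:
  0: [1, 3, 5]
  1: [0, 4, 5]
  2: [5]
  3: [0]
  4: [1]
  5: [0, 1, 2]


Visit 0, enqueue [1, 3, 5]
Visit 1, enqueue [4]
Visit 3, enqueue []
Visit 5, enqueue [2]
Visit 4, enqueue []
Visit 2, enqueue []

BFS order: [0, 1, 3, 5, 4, 2]


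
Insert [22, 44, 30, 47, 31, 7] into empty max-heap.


Insert 22: [22]
Insert 44: [44, 22]
Insert 30: [44, 22, 30]
Insert 47: [47, 44, 30, 22]
Insert 31: [47, 44, 30, 22, 31]
Insert 7: [47, 44, 30, 22, 31, 7]

Final heap: [47, 44, 30, 22, 31, 7]


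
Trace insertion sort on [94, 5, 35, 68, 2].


Initial: [94, 5, 35, 68, 2]
Insert 5: [5, 94, 35, 68, 2]
Insert 35: [5, 35, 94, 68, 2]
Insert 68: [5, 35, 68, 94, 2]
Insert 2: [2, 5, 35, 68, 94]

Sorted: [2, 5, 35, 68, 94]
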